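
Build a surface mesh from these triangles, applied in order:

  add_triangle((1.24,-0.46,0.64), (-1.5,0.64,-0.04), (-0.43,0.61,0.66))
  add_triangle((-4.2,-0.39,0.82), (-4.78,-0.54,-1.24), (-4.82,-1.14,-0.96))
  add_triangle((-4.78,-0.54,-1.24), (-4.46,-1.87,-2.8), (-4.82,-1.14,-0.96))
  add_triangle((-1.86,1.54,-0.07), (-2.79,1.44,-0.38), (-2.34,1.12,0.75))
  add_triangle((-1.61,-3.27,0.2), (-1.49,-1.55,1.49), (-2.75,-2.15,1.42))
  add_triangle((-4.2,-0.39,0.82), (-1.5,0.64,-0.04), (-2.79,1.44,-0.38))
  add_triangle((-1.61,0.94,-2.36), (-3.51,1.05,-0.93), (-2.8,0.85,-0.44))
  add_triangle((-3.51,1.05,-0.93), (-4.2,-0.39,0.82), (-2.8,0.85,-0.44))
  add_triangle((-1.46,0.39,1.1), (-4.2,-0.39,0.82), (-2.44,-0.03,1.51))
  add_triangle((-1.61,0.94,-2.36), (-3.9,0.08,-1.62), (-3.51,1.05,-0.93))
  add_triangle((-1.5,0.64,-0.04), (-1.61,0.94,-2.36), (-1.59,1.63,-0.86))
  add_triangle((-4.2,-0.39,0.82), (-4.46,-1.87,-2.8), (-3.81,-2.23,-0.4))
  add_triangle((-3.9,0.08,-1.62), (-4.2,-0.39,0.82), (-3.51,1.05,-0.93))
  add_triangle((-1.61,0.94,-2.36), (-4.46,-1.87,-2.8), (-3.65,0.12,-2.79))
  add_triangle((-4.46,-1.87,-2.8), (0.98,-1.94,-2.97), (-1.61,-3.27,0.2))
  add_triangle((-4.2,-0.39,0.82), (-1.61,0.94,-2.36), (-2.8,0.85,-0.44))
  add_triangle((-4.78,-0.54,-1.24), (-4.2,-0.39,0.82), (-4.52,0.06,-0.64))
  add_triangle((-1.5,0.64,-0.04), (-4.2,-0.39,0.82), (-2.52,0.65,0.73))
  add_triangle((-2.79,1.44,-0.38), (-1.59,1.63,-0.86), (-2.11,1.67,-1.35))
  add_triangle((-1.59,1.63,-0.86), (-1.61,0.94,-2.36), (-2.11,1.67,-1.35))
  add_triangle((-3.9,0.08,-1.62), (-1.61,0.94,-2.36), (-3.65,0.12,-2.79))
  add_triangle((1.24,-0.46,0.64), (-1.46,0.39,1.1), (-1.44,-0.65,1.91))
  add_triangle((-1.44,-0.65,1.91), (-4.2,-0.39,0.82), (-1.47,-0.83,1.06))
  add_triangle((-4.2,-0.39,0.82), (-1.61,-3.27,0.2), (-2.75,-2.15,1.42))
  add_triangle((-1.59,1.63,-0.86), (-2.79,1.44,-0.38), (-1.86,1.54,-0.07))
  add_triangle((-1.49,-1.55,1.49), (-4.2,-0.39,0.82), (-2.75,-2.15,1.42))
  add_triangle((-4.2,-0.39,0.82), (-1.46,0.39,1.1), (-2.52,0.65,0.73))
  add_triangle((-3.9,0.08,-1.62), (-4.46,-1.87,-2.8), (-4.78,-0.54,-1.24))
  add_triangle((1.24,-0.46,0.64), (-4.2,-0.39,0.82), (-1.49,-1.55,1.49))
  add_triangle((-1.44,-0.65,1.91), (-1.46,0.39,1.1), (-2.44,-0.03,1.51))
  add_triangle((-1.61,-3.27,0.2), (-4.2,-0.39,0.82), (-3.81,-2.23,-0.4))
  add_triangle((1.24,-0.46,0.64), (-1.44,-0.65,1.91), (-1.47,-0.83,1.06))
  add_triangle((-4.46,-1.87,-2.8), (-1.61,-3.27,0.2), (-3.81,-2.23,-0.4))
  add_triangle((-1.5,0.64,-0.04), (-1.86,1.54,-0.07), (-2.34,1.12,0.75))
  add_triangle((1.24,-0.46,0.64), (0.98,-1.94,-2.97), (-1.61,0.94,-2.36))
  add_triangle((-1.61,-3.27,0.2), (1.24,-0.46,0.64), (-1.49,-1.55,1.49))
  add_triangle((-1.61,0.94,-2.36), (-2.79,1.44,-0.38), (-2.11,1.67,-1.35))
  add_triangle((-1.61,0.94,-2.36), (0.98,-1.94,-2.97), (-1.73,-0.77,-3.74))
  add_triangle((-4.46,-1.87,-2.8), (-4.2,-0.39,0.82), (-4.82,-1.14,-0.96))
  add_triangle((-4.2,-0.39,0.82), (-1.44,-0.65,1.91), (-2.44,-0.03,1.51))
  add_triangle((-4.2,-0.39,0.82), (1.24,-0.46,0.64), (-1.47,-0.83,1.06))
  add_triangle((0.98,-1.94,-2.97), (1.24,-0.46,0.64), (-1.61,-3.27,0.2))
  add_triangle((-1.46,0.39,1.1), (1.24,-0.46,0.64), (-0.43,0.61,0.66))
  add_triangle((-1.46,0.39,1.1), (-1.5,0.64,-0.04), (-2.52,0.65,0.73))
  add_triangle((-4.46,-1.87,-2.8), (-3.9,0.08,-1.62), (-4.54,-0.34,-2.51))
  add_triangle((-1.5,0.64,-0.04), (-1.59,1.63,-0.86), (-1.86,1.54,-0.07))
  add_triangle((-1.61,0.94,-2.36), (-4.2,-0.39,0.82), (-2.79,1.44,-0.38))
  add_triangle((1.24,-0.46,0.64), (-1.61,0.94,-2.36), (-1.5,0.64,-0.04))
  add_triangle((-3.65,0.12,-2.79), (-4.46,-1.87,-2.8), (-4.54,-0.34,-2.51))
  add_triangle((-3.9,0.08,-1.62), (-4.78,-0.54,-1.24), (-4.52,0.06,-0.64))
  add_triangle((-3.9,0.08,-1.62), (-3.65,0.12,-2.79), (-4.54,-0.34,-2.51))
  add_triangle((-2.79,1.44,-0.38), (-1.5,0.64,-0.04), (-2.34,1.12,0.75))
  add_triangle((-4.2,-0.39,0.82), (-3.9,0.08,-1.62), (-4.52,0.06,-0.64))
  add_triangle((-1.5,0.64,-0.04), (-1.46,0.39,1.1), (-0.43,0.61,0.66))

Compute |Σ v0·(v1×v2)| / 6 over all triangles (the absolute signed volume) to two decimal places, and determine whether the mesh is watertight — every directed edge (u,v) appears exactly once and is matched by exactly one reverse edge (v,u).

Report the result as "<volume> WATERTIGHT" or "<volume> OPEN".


Per-triangle v0·(v1×v2)/6:
  t1: -0.0531
  t2: +0.9254
  t3: +1.0955
  t4: +0.2957
  t5: +0.7757
  t6: +0.1085
  t7: +0.0950
  t8: +0.3048
  t9: +0.2681
  t10: +1.3864
  t11: -0.4995
  t12: +3.6553
  t13: +1.7937
  t14: +1.0567
  t15: +9.0314
  t16: -1.3255
  t17: +0.8322
  t18: +0.3358
  t19: +0.2261
  t20: +0.1553
  t21: +0.7014
  t22: +0.3705
  t23: +0.5114
  t24: +2.0806
  t25: +0.2425
  t26: +0.7177
  t27: +0.4167
  t28: +1.3434
  t29: +0.3889
  t30: +0.2195
  t31: +2.3484
  t32: +0.3090
  t33: +3.2730
  t34: -0.1522
  t35: +0.7444
  t36: +1.3575
  t37: +0.5244
  t38: +1.6628
  t39: +0.1581
  t40: +0.5977
  t41: -0.1170
  t42: +3.1139
  t43: +0.2002
  t44: +0.0746
  t45: +0.5291
  t46: -0.1477
  t47: +2.4755
  t48: +0.0784
  t49: +0.9968
  t50: +0.4974
  t51: +0.3769
  t52: +0.0600
  t53: -0.3285
  t54: +0.1605
Σ = +46.2496 → |volume| = 46.25

Directed edges: 162 total; 4 unmatched, e.g. (-1.61,0.94,-2.36)→(-4.46,-1.87,-2.8) → open.

46.25 OPEN


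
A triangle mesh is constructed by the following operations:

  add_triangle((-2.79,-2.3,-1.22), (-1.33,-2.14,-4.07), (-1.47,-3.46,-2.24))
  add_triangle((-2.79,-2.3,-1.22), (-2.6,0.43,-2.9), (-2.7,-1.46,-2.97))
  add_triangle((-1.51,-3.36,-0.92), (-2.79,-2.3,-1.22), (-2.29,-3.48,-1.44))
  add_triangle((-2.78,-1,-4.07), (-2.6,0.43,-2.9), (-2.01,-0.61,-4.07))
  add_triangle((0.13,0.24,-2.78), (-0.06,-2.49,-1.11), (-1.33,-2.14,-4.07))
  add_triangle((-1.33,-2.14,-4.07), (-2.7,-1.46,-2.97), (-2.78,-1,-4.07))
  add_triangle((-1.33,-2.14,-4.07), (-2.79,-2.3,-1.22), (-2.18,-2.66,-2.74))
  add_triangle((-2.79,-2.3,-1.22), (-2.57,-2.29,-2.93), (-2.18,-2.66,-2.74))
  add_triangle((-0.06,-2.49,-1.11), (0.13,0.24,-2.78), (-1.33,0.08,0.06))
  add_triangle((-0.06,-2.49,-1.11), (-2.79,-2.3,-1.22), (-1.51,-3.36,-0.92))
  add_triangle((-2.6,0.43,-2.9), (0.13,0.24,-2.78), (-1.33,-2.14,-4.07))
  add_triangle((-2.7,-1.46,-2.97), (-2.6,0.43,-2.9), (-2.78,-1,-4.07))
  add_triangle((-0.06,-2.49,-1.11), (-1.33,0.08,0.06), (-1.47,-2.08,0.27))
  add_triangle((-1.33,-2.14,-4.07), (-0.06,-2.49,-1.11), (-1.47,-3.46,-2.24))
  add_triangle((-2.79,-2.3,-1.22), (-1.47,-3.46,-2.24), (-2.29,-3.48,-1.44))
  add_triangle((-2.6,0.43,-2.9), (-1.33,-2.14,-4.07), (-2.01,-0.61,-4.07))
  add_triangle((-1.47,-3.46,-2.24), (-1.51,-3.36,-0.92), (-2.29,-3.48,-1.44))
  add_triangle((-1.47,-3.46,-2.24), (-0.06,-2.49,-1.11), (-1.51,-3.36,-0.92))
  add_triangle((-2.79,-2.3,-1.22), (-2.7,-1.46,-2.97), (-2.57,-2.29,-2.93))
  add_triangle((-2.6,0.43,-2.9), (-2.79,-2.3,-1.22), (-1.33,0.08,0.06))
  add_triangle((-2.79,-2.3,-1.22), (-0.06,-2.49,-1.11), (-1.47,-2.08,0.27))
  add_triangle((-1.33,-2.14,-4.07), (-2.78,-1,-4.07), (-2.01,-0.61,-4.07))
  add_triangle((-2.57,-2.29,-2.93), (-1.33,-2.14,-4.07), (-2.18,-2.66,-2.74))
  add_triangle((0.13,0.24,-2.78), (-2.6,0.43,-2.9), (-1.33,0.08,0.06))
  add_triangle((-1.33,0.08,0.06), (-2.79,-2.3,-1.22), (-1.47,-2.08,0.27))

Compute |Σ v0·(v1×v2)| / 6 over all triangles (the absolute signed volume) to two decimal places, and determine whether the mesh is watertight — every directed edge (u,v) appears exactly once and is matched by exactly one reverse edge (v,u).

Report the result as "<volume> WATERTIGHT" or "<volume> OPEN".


18.50 OPEN

Per-triangle v0·(v1×v2)/6:
  t1: +2.8717
  t2: +1.5133
  t3: +0.2391
  t4: +0.7606
  t5: +1.6923
  t6: +1.2374
  t7: -0.5326
  t8: +0.5823
  t9: -1.5945
  t10: -0.7712
  t11: +3.2843
  t12: +0.8270
  t13: -0.6474
  t14: +1.4230
  t15: +0.7240
  t16: -0.8132
  t17: +0.5488
  t18: +0.7462
  t19: +0.7858
  t20: +1.7322
  t21: +1.4734
  t22: +0.9790
  t23: +0.6807
  t24: -0.0025
  t25: +0.7583
Σ = +18.4981 → |volume| = 18.50

Directed edges: 75 total; 3 unmatched, e.g. (-1.33,-2.14,-4.07)→(-2.7,-1.46,-2.97) → open.


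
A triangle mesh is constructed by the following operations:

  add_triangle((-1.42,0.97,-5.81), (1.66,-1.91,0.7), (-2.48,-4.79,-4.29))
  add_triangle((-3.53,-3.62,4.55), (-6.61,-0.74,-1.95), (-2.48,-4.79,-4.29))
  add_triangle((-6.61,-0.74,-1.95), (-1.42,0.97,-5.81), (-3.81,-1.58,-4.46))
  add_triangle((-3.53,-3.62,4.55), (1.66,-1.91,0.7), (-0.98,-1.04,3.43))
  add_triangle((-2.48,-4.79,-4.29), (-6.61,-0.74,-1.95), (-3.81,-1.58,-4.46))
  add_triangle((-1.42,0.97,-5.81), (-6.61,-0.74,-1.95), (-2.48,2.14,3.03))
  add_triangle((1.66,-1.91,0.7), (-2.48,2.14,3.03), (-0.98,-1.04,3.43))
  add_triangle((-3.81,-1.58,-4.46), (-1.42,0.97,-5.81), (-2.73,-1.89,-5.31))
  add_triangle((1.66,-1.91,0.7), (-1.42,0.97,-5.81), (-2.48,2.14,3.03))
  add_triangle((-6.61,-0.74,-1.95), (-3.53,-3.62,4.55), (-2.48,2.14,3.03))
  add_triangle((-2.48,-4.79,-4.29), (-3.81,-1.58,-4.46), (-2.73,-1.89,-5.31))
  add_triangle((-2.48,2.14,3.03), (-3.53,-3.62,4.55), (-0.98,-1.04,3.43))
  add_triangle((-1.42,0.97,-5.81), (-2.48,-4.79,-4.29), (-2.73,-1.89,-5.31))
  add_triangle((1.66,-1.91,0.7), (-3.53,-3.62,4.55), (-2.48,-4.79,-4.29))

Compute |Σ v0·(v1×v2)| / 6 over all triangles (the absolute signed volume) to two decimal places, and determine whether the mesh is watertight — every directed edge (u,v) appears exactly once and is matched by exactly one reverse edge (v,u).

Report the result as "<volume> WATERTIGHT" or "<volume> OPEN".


Per-triangle v0·(v1×v2)/6:
  t1: +10.4243
  t2: +40.4371
  t3: +10.9998
  t4: +4.5466
  t5: +12.0620
  t6: +19.0373
  t7: +1.6856
  t8: +4.0890
  t9: -1.7773
  t10: +28.2560
  t11: +4.3826
  t12: +5.9668
  t13: +3.7876
  t14: +19.6645
Σ = +163.5619 → |volume| = 163.56

Directed edges: 42 total, each appears once with its reverse present → watertight.

163.56 WATERTIGHT


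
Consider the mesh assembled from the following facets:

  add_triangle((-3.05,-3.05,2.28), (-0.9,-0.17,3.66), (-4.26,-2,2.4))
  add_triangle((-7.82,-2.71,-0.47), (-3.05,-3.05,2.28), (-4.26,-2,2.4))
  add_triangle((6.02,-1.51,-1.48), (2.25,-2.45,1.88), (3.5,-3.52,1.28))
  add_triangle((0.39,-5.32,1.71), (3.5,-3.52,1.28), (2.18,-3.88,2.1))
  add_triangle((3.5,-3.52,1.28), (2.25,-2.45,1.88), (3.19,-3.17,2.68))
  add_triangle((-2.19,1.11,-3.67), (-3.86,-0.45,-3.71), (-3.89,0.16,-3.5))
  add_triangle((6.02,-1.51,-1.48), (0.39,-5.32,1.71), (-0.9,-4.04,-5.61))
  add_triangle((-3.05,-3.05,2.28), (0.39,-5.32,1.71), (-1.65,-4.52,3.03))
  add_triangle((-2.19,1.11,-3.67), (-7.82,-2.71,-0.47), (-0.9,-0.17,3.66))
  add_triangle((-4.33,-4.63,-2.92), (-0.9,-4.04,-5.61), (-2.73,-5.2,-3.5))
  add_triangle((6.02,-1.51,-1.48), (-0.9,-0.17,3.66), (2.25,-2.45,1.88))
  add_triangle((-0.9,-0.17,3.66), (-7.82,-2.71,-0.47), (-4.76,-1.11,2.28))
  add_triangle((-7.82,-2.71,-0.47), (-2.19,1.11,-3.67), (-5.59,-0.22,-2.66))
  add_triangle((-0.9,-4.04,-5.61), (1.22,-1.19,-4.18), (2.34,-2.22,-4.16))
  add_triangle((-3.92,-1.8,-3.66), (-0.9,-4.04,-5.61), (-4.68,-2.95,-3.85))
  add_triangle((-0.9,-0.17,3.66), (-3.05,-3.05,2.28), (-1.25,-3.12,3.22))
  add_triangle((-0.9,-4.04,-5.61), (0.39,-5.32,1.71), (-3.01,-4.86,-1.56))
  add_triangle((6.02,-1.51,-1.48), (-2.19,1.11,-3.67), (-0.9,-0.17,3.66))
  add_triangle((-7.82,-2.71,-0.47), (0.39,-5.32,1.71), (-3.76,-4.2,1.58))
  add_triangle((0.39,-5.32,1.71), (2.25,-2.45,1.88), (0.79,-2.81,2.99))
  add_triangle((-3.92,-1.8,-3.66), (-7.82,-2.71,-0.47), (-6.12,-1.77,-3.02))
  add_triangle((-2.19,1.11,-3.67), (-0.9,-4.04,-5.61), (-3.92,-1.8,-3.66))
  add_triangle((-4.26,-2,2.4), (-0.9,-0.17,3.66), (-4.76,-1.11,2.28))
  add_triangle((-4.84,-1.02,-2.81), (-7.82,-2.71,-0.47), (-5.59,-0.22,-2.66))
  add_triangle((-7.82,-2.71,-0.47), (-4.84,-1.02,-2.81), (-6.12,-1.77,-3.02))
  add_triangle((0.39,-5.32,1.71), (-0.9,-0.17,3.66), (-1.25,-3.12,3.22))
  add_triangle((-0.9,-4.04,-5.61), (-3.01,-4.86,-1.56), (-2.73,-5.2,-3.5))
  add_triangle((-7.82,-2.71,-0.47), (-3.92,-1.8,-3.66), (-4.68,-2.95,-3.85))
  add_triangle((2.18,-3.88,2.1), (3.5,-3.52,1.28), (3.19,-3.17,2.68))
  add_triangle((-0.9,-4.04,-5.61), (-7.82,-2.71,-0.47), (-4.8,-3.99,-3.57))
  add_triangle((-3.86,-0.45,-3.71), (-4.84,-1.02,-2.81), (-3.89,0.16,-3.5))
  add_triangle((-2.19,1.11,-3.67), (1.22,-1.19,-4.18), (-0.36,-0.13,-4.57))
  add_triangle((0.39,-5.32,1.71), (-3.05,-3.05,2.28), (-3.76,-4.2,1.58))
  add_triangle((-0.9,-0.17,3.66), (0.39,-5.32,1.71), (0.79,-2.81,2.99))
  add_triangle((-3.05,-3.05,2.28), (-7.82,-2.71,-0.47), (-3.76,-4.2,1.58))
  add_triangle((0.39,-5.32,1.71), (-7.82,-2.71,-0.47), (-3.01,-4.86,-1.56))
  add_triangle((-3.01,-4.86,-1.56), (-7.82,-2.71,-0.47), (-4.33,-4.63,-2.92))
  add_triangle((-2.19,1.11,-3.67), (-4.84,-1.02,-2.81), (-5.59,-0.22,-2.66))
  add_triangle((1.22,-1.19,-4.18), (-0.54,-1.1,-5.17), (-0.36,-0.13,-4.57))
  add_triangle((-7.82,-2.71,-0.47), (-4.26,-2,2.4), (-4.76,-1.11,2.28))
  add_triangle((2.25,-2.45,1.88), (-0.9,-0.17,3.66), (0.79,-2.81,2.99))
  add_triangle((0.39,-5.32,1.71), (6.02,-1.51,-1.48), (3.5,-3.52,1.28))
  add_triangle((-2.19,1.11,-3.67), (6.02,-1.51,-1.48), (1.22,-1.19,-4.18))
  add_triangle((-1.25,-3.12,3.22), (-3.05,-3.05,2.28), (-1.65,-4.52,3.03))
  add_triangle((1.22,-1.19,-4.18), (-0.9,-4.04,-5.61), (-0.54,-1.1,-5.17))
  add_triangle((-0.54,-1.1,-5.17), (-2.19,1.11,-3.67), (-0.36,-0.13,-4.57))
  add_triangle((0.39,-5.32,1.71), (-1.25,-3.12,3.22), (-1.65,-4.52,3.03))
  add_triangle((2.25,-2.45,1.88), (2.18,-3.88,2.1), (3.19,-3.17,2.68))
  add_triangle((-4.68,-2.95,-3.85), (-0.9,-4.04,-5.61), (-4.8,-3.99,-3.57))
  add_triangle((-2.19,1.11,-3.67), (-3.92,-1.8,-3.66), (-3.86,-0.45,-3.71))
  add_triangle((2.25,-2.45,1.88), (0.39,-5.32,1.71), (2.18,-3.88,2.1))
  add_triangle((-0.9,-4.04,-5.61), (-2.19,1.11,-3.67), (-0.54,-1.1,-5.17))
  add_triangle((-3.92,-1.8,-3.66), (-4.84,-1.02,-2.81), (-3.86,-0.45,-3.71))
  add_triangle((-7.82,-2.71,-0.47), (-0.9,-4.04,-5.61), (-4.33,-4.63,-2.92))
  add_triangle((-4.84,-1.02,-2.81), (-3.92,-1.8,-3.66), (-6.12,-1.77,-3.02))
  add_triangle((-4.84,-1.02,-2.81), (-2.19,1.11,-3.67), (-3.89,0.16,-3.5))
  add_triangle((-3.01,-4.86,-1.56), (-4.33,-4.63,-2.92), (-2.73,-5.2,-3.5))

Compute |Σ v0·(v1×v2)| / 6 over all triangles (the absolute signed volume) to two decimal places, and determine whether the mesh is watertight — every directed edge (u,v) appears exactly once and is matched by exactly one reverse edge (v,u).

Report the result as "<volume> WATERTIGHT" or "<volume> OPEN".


Per-triangle v0·(v1×v2)/6:
  t1: +3.7229
  t2: +5.2179
  t3: +2.4005
  t4: +2.2019
  t5: -0.1888
  t6: +0.8275
  t7: +38.2825
  t8: +2.2946
  t9: +9.7013
  t10: +4.5505
  t11: +5.5397
  t12: -2.1373
  t13: -2.2582
  t14: +3.7468
  t15: +3.7273
  t16: +3.6877
  t17: +17.3091
  t18: +0.2634
  t19: +6.4723
  t20: +3.2651
  t21: +3.0922
  t22: +10.4437
  t23: +2.5899
  t24: +3.6470
  t25: +1.1200
  t26: +2.9333
  t27: +0.6620
  t28: +3.8741
  t29: +1.5188
  t30: -0.9024
  t31: +0.7970
  t32: -0.1178
  t33: +4.0200
  t34: +3.5552
  t35: +4.6096
  t36: +18.1953
  t37: +7.6065
  t38: +2.5958
  t39: +1.2328
  t40: +3.6193
  t41: +2.2211
  t42: +6.4279
  t43: +5.9153
  t44: +1.6267
  t45: +4.1444
  t46: +1.5025
  t47: +1.8272
  t48: -0.0399
  t49: +4.6888
  t50: +1.2577
  t51: +0.2706
  t52: +4.9428
  t53: +1.5598
  t54: +9.7373
  t55: +0.9550
  t56: -0.3218
  t57: +2.7386
Σ = +233.1733 → |volume| = 233.17

Directed edges: 171 total; 7 unmatched, e.g. (-0.9,-4.04,-5.61)→(6.02,-1.51,-1.48) → open.

233.17 OPEN


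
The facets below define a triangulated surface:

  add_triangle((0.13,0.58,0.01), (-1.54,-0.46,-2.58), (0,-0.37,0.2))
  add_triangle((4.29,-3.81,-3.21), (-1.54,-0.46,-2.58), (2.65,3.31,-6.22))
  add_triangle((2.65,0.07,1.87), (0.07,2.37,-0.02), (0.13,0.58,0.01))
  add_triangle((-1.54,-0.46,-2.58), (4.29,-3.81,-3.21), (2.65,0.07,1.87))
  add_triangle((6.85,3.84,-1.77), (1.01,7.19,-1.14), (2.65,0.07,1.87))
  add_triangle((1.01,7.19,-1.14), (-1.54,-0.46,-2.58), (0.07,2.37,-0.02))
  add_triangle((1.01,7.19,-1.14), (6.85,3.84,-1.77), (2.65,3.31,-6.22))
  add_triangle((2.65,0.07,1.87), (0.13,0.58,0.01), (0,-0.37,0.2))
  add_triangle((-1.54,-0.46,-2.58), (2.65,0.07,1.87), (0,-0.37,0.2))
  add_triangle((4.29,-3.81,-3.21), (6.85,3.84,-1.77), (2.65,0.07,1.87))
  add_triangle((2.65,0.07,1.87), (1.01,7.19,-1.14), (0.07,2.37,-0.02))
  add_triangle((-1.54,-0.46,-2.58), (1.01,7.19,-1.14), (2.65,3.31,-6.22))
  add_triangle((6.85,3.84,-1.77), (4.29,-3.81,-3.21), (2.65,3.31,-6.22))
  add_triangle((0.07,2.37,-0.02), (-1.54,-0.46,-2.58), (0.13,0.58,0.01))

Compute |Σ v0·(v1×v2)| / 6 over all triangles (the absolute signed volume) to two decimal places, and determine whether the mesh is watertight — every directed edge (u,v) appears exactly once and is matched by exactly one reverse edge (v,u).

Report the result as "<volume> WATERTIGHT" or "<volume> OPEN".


Per-triangle v0·(v1×v2)/6:
  t1: +0.0080
  t2: +20.6507
  t3: -0.0678
  t4: -1.4324
  t5: +17.8989
  t6: +1.4649
  t7: +40.0277
  t8: +0.0376
  t9: +0.2811
  t10: +21.5230
  t11: +1.7183
  t12: +17.0155
  t13: +43.6518
  t14: -0.1062
Σ = +162.6709 → |volume| = 162.67

Directed edges: 42 total, each appears once with its reverse present → watertight.

162.67 WATERTIGHT


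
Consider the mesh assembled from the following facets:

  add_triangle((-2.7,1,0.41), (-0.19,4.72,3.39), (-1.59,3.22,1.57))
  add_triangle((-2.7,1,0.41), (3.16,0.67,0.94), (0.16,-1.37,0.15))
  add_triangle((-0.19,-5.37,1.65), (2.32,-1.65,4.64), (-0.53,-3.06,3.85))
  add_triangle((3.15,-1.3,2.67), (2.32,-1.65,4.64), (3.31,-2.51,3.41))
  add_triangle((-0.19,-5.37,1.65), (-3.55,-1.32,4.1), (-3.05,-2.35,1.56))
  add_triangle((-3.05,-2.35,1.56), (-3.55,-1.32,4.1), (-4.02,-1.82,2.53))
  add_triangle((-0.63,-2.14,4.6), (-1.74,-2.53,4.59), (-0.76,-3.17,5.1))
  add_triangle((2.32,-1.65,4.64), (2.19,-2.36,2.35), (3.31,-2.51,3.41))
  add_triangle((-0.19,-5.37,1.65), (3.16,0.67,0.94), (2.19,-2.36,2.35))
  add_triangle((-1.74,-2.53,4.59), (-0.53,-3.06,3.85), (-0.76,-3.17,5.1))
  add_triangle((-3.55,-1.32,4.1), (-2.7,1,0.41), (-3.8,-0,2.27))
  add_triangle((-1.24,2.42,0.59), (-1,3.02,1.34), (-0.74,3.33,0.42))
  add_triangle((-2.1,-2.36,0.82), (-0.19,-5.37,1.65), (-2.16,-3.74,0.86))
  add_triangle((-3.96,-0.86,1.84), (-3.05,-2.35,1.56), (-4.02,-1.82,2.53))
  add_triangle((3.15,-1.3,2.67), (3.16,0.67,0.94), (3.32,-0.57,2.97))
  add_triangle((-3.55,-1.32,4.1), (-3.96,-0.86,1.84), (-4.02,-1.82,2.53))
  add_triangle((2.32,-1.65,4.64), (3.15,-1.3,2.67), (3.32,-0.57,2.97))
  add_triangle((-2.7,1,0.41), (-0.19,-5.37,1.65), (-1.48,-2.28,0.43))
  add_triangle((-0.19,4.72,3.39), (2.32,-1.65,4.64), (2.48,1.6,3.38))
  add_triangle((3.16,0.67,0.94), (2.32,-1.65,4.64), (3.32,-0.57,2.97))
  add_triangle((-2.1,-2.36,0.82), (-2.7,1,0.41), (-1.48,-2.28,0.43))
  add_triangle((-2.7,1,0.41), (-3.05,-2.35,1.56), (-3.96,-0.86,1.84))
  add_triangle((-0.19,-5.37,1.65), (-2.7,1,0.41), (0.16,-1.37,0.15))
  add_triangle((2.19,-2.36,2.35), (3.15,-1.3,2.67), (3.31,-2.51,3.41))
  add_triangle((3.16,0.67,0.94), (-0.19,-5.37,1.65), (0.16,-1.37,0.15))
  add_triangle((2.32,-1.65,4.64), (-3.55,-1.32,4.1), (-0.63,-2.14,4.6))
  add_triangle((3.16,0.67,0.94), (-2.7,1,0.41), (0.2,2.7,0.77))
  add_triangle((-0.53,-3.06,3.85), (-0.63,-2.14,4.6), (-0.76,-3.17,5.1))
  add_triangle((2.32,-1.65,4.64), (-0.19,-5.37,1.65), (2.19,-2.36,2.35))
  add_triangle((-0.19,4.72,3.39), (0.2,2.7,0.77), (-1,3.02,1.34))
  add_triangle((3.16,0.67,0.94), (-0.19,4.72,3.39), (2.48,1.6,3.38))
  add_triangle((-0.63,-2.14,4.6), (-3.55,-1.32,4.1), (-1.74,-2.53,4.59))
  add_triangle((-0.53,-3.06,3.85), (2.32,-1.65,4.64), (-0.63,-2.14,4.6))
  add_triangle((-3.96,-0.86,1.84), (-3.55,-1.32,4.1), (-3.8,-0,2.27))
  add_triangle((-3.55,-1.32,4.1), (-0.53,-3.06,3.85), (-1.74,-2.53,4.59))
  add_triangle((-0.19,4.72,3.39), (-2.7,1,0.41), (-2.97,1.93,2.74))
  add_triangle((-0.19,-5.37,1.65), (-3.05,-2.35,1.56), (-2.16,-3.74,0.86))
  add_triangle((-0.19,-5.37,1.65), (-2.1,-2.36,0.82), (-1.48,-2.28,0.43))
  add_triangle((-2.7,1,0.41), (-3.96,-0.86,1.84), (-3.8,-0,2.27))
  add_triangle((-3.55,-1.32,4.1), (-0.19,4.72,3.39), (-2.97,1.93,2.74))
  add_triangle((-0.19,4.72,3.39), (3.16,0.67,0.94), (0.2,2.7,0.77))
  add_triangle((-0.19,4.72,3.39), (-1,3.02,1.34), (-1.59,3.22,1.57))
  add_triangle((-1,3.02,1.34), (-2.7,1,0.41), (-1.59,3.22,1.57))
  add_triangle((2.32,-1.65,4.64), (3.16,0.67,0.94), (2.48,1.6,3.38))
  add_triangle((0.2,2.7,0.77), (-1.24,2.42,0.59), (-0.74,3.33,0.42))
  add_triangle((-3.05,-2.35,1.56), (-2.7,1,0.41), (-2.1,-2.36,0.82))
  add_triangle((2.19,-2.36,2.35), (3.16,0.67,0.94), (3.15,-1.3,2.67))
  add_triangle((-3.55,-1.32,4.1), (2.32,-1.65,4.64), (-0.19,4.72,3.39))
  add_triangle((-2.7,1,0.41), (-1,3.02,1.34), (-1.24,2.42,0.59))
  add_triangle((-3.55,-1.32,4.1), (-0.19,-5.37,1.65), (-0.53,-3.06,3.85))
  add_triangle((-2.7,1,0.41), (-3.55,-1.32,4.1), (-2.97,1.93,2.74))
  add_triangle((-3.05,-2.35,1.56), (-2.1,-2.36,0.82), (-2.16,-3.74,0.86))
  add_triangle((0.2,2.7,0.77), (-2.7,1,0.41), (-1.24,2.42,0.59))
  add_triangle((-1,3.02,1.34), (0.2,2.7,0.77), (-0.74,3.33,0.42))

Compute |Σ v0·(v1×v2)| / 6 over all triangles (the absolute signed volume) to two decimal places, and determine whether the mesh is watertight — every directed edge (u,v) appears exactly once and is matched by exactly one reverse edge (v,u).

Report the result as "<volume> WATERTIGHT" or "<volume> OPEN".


Per-triangle v0·(v1×v2)/6:
  t1: +1.1998
  t2: -0.9818
  t3: +7.7539
  t4: +1.3859
  t5: +7.1826
  t6: +1.1423
  t7: +0.6608
  t8: +0.8736
  t9: +2.2294
  t10: +0.5867
  t11: +0.2480
  t12: +0.3218
  t13: -0.6940
  t14: +0.6482
  t15: +0.8919
  t16: +1.2916
  t17: +1.1798
  t18: -1.5607
  t19: +7.7046
  t20: +0.4138
  t21: +0.3479
  t22: +0.7911
  t23: +0.5295
  t24: +0.1655
  t25: +0.9744
  t26: +2.4963
  t27: -1.1096
  t28: +0.0582
  t29: +4.9510
  t30: +1.0093
  t31: +4.6746
  t32: +1.4047
  t33: +2.8741
  t34: +1.5175
  t35: +0.7636
  t36: +3.5340
  t37: +2.2885
  t38: +0.6071
  t39: +0.9880
  t40: +7.6483
  t41: +3.0427
  t42: +0.4392
  t43: +0.1773
  t44: +5.2152
  t45: -0.2938
  t46: +0.7641
  t47: +0.8174
  t48: +25.4602
  t49: +0.5694
  t50: +7.7290
  t51: +4.0440
  t52: +0.1758
  t53: -0.2047
  t54: +0.5042
Σ = +117.4322 → |volume| = 117.43

Directed edges: 162 total, each appears once with its reverse present → watertight.

117.43 WATERTIGHT


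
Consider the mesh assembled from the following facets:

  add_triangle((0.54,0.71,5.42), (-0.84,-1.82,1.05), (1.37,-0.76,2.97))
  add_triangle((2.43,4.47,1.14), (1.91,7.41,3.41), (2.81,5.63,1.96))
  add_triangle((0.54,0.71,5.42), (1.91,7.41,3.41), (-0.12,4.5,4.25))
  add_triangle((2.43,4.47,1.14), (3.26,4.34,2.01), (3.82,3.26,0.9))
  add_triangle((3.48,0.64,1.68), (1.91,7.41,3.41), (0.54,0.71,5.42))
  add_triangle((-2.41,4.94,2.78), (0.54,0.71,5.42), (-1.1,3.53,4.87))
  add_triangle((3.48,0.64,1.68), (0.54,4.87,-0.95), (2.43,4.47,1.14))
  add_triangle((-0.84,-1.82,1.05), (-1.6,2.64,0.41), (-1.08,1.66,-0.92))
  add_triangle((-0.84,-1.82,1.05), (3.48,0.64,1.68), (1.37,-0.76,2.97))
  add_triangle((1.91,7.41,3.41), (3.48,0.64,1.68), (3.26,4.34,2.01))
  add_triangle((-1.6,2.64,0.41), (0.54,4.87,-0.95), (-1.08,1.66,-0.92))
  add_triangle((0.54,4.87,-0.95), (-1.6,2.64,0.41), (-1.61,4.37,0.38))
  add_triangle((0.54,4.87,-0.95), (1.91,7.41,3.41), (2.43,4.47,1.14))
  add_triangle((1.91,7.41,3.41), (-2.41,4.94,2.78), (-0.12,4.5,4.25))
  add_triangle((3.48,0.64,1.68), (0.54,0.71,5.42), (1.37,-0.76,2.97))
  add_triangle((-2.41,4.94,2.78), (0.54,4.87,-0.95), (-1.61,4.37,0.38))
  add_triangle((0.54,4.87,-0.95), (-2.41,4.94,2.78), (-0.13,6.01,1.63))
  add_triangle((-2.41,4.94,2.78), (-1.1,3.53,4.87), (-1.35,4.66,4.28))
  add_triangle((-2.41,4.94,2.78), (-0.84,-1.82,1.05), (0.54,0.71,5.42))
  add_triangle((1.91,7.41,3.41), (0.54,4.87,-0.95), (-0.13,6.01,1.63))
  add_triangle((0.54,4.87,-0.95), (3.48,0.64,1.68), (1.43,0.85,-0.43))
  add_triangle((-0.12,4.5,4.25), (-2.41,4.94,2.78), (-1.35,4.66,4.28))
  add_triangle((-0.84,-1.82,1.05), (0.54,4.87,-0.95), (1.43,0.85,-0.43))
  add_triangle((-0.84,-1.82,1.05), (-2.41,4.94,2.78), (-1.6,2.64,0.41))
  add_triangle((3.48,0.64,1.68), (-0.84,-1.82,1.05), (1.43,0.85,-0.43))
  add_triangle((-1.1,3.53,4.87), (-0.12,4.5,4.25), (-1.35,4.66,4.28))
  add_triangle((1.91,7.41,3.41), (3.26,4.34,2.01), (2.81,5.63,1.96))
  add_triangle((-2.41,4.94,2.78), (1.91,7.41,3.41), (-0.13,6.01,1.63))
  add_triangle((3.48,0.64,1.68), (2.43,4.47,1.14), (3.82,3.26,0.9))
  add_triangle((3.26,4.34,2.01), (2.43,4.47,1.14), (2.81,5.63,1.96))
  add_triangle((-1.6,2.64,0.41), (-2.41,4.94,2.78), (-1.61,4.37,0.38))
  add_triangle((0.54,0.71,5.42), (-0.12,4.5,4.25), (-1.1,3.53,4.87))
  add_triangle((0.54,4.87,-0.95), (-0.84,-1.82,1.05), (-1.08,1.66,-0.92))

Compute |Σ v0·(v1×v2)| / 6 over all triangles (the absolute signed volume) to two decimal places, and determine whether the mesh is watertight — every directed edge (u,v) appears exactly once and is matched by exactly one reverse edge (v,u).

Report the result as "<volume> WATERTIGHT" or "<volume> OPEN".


105.79 OPEN

Per-triangle v0·(v1×v2)/6:
  t1: +2.8798
  t2: +0.5434
  t3: +9.0117
  t4: +1.3318
  t5: +20.2413
  t6: +0.4672
  t7: +2.7334
  t8: +1.0503
  t9: +1.3758
  t10: +3.6116
  t11: +1.8649
  t12: +0.3208
  t13: +5.8460
  t14: +9.1119
  t15: +3.8459
  t16: +3.4057
  t17: +4.3078
  t18: +1.3432
  t19: +8.6560
  t20: +5.6142
  t21: +2.6878
  t22: +1.5264
  t23: -0.6166
  t24: +2.0632
  t25: +0.5867
  t26: +1.5035
  t27: +1.6898
  t28: +6.2171
  t29: -2.1539
  t30: +0.5203
  t31: +0.9965
  t32: +4.2269
  t33: -1.0219
Σ = +105.7887 → |volume| = 105.79

Directed edges: 99 total; 3 unmatched, e.g. (3.26,4.34,2.01)→(3.82,3.26,0.9) → open.


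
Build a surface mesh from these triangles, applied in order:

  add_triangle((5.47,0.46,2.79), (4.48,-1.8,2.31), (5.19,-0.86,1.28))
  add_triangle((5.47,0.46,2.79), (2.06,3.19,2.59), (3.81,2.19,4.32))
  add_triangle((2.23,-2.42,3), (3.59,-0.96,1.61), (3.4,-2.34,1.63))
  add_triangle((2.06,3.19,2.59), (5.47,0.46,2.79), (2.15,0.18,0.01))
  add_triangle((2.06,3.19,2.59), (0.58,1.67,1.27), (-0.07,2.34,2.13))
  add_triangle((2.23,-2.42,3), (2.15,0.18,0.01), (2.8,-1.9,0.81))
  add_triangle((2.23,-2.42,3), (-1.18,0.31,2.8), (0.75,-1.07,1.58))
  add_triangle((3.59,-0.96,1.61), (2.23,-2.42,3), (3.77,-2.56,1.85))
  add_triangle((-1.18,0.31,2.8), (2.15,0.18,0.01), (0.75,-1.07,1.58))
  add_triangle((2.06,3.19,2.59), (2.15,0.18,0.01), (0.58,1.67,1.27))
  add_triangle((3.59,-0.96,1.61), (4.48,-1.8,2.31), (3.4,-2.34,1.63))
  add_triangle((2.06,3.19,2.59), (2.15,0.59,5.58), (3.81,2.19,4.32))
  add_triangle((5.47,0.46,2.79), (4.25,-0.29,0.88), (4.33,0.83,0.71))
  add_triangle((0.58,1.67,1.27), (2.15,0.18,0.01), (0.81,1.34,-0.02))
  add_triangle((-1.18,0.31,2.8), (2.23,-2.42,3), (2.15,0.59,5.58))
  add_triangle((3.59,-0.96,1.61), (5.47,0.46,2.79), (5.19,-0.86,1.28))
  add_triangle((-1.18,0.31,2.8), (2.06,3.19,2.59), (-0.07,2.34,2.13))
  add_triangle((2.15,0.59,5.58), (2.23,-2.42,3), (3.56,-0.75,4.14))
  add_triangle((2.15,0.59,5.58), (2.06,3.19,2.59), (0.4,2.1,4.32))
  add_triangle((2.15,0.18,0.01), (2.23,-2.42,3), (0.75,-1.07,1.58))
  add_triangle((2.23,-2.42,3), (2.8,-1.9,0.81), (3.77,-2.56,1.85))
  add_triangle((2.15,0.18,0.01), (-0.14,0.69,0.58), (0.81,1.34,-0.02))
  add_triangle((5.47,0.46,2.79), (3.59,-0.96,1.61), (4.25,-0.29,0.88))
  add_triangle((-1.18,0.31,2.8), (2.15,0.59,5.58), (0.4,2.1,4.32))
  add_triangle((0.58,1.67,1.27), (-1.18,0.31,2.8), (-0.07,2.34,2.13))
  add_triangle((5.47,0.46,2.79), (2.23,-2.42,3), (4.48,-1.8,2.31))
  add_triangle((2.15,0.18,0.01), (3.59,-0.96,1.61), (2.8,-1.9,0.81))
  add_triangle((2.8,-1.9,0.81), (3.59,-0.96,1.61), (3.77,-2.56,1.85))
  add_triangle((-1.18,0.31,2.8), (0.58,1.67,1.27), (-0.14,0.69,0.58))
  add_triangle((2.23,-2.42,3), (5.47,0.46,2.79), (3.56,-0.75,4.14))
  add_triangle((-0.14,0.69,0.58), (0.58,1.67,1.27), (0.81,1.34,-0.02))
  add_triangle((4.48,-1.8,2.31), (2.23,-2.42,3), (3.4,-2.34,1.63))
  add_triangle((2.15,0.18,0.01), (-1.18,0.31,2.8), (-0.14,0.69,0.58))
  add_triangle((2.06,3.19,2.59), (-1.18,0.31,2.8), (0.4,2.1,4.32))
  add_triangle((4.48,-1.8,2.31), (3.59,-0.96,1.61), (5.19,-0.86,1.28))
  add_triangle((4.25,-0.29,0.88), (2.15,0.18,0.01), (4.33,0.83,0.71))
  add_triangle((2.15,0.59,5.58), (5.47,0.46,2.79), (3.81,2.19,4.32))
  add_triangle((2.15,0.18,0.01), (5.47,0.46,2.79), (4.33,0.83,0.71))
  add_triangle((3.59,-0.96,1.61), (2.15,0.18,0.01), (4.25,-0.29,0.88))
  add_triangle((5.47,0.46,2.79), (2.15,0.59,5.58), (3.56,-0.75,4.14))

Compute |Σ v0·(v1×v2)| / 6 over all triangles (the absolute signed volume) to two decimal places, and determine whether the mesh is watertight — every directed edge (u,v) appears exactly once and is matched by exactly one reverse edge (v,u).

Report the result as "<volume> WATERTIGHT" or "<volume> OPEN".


Per-triangle v0·(v1×v2)/6:
  t1: +2.7426
  t2: +3.9129
  t3: -1.5973
  t4: +2.9874
  t5: +0.1332
  t6: -1.5421
  t7: +0.2116
  t8: +1.6832
  t9: -1.3697
  t10: +0.1290
  t11: +0.2197
  t12: +4.1067
  t13: +1.4314
  t14: +0.5915
  t15: +5.7362
  t16: -1.3115
  t17: +1.9733
  t18: +3.8153
  t19: +5.0524
  t20: -0.2590
  t21: +0.3194
  t22: -0.2707
  t23: +1.3510
  t24: +3.4356
  t25: -0.5044
  t26: +3.6369
  t27: +0.8586
  t28: +0.5236
  t29: +0.2511
  t30: +3.7432
  t31: +0.1045
  t32: +1.4855
  t33: -0.6204
  t34: +0.6235
  t35: -0.2823
  t36: +0.3037
  t37: +6.7551
  t38: -0.4626
  t39: +0.0199
  t40: +5.1562
Σ = +55.0740 → |volume| = 55.07

Directed edges: 120 total, each appears once with its reverse present → watertight.

55.07 WATERTIGHT


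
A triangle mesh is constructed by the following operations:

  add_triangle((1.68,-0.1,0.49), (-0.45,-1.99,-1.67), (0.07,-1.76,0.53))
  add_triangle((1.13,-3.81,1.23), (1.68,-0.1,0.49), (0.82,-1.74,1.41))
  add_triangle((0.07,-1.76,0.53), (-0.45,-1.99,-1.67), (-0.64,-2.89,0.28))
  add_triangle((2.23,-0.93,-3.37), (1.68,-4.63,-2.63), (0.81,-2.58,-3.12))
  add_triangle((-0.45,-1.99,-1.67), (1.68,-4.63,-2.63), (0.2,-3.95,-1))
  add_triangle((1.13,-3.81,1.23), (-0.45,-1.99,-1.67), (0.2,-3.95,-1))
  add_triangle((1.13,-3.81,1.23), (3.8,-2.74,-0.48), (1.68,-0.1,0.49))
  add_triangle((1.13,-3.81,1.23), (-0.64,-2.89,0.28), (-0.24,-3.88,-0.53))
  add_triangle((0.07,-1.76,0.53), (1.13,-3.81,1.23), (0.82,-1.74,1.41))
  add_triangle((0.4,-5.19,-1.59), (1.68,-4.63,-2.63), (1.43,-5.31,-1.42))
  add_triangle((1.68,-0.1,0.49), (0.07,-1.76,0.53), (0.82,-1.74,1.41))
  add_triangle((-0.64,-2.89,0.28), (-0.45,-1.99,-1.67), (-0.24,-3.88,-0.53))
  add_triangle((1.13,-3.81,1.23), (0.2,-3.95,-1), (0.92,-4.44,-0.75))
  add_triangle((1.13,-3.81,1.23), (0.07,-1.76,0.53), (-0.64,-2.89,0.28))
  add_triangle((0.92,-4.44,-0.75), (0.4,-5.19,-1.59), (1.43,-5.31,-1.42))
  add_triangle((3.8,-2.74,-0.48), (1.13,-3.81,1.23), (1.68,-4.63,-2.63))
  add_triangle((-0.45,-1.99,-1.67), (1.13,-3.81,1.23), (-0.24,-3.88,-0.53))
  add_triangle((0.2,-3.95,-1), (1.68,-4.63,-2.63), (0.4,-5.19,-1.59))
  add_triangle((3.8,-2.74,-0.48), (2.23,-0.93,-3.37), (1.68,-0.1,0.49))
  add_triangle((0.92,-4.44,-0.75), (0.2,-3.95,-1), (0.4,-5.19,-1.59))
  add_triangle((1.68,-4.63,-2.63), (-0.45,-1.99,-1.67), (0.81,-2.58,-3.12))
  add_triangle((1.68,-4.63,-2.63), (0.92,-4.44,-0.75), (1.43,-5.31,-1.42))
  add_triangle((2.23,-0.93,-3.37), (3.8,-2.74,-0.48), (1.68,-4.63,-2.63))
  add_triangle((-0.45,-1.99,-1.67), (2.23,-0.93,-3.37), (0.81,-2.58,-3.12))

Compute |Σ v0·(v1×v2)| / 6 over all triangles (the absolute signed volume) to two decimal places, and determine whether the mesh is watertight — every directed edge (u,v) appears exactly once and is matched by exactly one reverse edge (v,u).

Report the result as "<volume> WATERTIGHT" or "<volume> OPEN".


Per-triangle v0·(v1×v2)/6:
  t1: -1.0443
  t2: +0.8006
  t3: -0.4109
  t4: +2.6929
  t5: +1.6384
  t6: +0.0763
  t7: +2.2983
  t8: +1.1180
  t9: +0.2361
  t10: +1.3064
  t11: -0.3343
  t12: +0.5597
  t13: +0.7736
  t14: +0.1511
  t15: +0.4355
  t16: +7.5586
  t17: +0.8647
  t18: -0.1310
  t19: +2.4753
  t20: +0.1601
  t21: +1.4439
  t22: -0.1720
  t23: +7.7247
  t24: +0.4239
Σ = +30.6456 → |volume| = 30.65

Directed edges: 72 total; 6 unmatched, e.g. (1.68,-0.1,0.49)→(-0.45,-1.99,-1.67) → open.

30.65 OPEN


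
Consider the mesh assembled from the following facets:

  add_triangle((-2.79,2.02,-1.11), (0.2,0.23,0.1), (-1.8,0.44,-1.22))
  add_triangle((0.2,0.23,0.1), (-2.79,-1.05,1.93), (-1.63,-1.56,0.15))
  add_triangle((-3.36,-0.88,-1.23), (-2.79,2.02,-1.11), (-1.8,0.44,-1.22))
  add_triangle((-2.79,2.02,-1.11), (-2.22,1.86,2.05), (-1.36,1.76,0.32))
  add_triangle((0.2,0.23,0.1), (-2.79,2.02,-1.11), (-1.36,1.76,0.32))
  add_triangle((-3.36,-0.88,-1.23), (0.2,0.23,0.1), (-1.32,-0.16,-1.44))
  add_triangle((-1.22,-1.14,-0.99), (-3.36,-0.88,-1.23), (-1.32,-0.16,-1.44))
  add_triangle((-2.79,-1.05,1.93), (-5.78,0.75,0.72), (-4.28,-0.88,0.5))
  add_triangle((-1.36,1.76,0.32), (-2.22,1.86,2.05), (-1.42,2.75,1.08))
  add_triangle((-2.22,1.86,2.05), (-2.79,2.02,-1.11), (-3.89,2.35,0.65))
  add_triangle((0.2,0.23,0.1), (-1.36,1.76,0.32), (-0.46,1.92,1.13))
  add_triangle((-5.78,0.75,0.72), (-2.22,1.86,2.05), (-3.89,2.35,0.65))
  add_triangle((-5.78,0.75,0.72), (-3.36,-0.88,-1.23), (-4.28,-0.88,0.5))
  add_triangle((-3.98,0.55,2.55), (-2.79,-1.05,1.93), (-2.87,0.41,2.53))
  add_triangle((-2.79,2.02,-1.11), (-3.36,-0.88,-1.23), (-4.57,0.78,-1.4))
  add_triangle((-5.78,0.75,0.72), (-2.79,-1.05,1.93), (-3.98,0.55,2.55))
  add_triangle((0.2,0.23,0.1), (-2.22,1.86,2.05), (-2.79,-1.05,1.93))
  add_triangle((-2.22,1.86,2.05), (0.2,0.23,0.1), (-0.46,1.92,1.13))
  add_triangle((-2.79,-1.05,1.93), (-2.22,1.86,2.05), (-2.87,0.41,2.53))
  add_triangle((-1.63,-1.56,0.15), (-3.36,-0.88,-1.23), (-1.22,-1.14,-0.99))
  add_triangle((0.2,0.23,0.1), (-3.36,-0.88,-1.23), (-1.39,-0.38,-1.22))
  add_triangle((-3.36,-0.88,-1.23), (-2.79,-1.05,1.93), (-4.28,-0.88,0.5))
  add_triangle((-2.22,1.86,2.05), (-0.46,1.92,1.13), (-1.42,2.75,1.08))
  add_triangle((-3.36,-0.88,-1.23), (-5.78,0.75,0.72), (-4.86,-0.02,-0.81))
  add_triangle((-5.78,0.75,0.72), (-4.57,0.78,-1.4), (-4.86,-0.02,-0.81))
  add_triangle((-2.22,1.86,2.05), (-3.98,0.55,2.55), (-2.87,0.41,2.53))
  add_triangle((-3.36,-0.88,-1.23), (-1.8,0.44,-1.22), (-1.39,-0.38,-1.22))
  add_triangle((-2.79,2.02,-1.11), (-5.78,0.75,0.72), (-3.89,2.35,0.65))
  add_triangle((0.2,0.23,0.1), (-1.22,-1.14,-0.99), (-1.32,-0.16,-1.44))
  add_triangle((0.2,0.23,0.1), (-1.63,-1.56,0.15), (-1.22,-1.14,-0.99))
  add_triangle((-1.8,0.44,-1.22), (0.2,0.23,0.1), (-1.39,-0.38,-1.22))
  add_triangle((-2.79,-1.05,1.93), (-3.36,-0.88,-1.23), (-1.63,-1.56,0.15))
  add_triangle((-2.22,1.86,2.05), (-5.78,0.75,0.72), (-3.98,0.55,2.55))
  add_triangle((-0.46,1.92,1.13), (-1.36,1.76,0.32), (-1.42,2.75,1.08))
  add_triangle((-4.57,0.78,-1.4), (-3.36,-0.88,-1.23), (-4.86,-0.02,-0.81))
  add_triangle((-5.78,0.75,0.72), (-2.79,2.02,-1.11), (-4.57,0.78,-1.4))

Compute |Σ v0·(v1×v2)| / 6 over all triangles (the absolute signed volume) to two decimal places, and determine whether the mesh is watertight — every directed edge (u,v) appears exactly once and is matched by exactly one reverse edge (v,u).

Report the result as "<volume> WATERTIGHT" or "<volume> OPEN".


32.17 WATERTIGHT

Per-triangle v0·(v1×v2)/6:
  t1: +0.0796
  t2: +0.0346
  t3: +0.8190
  t4: +0.9563
  t5: +0.1427
  t6: +0.0980
  t7: +0.4961
  t8: +2.2332
  t9: +0.4872
  t10: +0.8944
  t11: +0.0691
  t12: +2.9020
  t13: +2.2375
  t14: +0.6594
  t15: +0.5186
  t16: +2.8454
  t17: +0.2617
  t18: +0.0579
  t19: -0.3263
  t20: +0.6879
  t21: -0.0705
  t22: +0.7678
  t23: +0.5384
  t24: +0.7611
  t25: +1.4893
  t26: +0.7065
  t27: +0.3680
  t28: +2.8551
  t29: +0.0104
  t30: -0.0124
  t31: +0.0309
  t32: +1.7392
  t33: +3.0534
  t34: +0.0127
  t35: +0.8814
  t36: +2.8827
Σ = +32.1682 → |volume| = 32.17

Directed edges: 108 total, each appears once with its reverse present → watertight.


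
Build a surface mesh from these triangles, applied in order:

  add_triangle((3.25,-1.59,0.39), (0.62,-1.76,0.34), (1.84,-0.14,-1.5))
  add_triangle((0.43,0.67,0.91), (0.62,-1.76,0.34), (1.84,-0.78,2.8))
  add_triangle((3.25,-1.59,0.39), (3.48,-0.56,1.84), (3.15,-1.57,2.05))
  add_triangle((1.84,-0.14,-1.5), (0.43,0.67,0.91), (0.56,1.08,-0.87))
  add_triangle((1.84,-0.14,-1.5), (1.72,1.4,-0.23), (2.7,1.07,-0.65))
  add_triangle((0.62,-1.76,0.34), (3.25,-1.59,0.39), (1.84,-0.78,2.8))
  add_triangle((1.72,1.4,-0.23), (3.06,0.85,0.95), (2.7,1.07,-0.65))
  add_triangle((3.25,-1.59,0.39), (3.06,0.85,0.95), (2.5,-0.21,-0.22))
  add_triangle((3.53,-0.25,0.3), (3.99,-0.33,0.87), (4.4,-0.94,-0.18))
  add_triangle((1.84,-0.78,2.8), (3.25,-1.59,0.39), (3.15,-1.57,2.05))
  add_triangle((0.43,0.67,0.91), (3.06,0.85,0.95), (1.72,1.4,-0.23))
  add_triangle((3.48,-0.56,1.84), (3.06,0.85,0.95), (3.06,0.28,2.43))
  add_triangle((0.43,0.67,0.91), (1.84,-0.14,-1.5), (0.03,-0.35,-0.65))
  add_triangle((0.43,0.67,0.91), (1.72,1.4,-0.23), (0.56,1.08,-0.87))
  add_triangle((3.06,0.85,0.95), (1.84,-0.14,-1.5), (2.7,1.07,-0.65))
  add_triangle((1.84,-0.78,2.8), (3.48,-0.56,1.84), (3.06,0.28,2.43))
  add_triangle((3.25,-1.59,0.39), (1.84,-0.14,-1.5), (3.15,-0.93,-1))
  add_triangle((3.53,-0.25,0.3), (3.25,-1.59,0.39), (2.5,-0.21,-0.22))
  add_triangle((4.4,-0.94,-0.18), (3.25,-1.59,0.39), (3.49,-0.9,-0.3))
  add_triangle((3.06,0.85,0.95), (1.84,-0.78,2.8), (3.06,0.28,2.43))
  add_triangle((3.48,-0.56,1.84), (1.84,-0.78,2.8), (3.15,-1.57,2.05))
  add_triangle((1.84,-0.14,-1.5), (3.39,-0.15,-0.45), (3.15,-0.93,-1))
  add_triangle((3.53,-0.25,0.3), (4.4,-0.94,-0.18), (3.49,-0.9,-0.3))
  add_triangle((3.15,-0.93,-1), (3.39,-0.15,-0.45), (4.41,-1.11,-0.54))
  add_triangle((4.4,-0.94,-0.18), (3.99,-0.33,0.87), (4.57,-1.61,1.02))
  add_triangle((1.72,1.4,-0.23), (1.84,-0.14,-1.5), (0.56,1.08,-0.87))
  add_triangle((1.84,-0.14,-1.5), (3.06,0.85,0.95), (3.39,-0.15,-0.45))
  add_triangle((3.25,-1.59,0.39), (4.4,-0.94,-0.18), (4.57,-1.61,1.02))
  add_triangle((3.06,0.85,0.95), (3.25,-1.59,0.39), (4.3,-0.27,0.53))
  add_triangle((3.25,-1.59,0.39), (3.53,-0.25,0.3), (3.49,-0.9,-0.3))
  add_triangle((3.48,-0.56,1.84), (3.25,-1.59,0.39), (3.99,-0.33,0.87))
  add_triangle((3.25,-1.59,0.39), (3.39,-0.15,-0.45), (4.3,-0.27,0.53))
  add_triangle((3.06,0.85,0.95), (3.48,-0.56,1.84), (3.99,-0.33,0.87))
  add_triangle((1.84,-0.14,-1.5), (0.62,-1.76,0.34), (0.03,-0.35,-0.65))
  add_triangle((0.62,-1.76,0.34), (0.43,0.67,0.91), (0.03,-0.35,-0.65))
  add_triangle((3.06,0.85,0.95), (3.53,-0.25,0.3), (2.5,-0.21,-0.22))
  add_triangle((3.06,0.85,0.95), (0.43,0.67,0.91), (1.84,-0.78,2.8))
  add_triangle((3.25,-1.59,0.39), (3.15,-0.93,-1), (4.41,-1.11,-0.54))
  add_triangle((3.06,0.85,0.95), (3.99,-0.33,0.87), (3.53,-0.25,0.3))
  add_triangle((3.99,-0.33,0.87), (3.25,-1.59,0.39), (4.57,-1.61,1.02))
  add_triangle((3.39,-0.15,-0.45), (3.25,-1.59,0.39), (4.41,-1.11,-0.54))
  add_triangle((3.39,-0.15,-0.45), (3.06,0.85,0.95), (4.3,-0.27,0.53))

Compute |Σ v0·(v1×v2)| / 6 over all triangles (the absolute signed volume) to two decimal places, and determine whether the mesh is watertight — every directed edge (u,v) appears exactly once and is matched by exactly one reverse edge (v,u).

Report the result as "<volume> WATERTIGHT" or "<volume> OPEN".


18.19 WATERTIGHT

Per-triangle v0·(v1×v2)/6:
  t1: +1.2484
  t2: -0.0404
  t3: +1.0570
  t4: -0.5231
  t5: +0.2697
  t6: +2.0524
  t7: +0.5753
  t8: -0.9809
  t9: +0.2117
  t10: -0.1493
  t11: +0.5797
  t12: +0.9315
  t13: +0.0004
  t14: +0.2461
  t15: +0.8322
  t16: +1.0465
  t17: +0.0022
  t18: +0.3482
  t19: +0.1625
  t20: -0.3266
  t21: +1.0187
  t22: +0.5417
  t23: +0.0078
  t24: +0.3210
  t25: +0.9425
  t26: +0.5977
  t27: +0.6542
  t28: +0.5498
  t29: +0.5611
  t30: -0.5210
  t31: +1.0076
  t32: +0.8625
  t33: +0.8443
  t34: +0.4187
  t35: -0.1118
  t36: +0.2580
  t37: +1.1371
  t38: +0.4280
  t39: +0.3524
  t40: -0.2817
  t41: +0.3875
  t42: +0.6740
Σ = +18.1936 → |volume| = 18.19

Directed edges: 126 total, each appears once with its reverse present → watertight.


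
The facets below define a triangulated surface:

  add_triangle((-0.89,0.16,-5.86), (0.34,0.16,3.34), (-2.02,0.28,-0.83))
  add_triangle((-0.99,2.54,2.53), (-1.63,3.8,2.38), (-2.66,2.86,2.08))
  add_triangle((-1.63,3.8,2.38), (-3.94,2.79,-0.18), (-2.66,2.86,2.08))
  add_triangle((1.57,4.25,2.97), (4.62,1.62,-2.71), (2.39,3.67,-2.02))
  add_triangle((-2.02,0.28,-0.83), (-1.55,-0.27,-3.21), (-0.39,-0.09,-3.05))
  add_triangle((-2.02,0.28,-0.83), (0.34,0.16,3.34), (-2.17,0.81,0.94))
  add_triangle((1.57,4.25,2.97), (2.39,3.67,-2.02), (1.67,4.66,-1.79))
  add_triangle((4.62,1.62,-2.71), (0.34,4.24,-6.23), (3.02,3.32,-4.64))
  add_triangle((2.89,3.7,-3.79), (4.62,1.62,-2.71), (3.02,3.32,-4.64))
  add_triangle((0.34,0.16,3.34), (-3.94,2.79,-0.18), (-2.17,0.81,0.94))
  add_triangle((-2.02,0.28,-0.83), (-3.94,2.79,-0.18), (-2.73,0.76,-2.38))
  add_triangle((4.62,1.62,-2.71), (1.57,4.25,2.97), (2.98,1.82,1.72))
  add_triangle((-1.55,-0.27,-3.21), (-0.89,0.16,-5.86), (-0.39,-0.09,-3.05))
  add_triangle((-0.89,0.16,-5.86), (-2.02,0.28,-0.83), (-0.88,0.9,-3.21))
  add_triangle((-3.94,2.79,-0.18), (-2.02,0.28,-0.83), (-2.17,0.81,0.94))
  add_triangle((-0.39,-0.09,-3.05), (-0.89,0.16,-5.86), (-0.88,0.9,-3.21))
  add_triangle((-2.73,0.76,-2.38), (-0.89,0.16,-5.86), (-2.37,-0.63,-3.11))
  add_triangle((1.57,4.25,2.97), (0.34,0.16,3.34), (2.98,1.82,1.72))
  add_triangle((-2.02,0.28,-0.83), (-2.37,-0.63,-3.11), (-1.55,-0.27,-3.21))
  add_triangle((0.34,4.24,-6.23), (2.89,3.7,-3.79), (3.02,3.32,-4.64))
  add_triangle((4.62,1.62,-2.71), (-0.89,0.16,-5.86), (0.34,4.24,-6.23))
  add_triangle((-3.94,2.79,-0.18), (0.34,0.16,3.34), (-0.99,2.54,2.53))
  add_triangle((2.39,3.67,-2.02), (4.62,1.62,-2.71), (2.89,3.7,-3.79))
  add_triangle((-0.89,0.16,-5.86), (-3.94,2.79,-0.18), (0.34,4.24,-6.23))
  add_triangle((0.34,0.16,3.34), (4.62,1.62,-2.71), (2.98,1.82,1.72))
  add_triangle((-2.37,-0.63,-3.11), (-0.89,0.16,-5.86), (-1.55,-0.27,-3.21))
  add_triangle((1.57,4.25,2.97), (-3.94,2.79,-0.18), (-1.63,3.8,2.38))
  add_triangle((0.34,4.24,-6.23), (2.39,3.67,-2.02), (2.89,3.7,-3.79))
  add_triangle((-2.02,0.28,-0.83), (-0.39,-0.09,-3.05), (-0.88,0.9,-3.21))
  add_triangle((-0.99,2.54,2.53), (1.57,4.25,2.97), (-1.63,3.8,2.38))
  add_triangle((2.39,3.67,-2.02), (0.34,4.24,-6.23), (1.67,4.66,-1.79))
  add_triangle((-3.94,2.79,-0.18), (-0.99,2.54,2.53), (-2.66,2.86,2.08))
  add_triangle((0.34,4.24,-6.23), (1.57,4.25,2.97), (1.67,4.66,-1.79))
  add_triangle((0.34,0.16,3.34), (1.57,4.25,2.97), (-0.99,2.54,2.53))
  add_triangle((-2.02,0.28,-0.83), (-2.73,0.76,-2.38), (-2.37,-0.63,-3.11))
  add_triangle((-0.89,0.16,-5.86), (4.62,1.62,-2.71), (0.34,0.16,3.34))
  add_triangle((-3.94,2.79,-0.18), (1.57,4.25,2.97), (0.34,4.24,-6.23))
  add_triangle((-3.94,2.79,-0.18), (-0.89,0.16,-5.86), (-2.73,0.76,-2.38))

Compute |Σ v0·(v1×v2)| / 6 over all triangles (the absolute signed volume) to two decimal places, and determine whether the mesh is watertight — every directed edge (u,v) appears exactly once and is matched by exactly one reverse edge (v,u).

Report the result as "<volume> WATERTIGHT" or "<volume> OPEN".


143.88 WATERTIGHT

Per-triangle v0·(v1×v2)/6:
  t1: -0.4226
  t2: +0.8707
  t3: +2.2512
  t4: +10.2452
  t5: -0.3469
  t6: +0.4209
  t7: +3.8642
  t8: +1.3974
  t9: +2.2871
  t10: +1.8597
  t11: +1.1354
  t12: +7.5569
  t13: +0.2054
  t14: +1.4040
  t15: +1.1370
  t16: -0.0083
  t17: +2.9419
  t18: +5.1876
  t19: -0.4816
  t20: +2.7677
  t21: +18.0582
  t22: +3.3369
  t23: +3.2893
  t24: +19.0511
  t25: +2.0034
  t26: -0.0790
  t27: +3.6065
  t28: +3.7419
  t29: -0.8951
  t30: +1.9987
  t31: +4.4000
  t32: -1.0074
  t33: +4.0485
  t34: +4.5595
  t35: +0.6805
  t36: -1.4870
  t37: +30.5176
  t38: +3.7867
Σ = +143.8831 → |volume| = 143.88

Directed edges: 114 total, each appears once with its reverse present → watertight.
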